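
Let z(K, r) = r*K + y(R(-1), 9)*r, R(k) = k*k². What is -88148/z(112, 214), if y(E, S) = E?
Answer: -44074/11877 ≈ -3.7109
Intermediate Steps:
R(k) = k³
z(K, r) = -r + K*r (z(K, r) = r*K + (-1)³*r = K*r - r = -r + K*r)
-88148/z(112, 214) = -88148*1/(214*(-1 + 112)) = -88148/(214*111) = -88148/23754 = -88148*1/23754 = -44074/11877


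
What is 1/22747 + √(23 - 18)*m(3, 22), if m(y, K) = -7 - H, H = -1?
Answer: 1/22747 - 6*√5 ≈ -13.416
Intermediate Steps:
m(y, K) = -6 (m(y, K) = -7 - 1*(-1) = -7 + 1 = -6)
1/22747 + √(23 - 18)*m(3, 22) = 1/22747 + √(23 - 18)*(-6) = 1/22747 + √5*(-6) = 1/22747 - 6*√5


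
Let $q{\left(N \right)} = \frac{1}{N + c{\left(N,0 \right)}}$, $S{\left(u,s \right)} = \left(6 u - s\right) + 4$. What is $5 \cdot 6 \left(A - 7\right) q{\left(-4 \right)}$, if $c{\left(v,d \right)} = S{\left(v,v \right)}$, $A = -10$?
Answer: $\frac{51}{2} \approx 25.5$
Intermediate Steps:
$S{\left(u,s \right)} = 4 - s + 6 u$ ($S{\left(u,s \right)} = \left(- s + 6 u\right) + 4 = 4 - s + 6 u$)
$c{\left(v,d \right)} = 4 + 5 v$ ($c{\left(v,d \right)} = 4 - v + 6 v = 4 + 5 v$)
$q{\left(N \right)} = \frac{1}{4 + 6 N}$ ($q{\left(N \right)} = \frac{1}{N + \left(4 + 5 N\right)} = \frac{1}{4 + 6 N}$)
$5 \cdot 6 \left(A - 7\right) q{\left(-4 \right)} = 5 \cdot 6 \left(-10 - 7\right) \frac{1}{2 \left(2 + 3 \left(-4\right)\right)} = 30 \left(-10 - 7\right) \frac{1}{2 \left(2 - 12\right)} = 30 \left(-17\right) \frac{1}{2 \left(-10\right)} = - 510 \cdot \frac{1}{2} \left(- \frac{1}{10}\right) = \left(-510\right) \left(- \frac{1}{20}\right) = \frac{51}{2}$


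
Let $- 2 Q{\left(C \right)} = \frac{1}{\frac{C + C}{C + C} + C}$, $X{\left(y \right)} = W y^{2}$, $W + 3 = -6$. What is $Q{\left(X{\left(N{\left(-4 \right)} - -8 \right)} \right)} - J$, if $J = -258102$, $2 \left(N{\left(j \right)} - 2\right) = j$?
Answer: $\frac{296817301}{1150} \approx 2.581 \cdot 10^{5}$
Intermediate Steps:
$W = -9$ ($W = -3 - 6 = -9$)
$N{\left(j \right)} = 2 + \frac{j}{2}$
$X{\left(y \right)} = - 9 y^{2}$
$Q{\left(C \right)} = - \frac{1}{2 \left(1 + C\right)}$ ($Q{\left(C \right)} = - \frac{1}{2 \left(\frac{C + C}{C + C} + C\right)} = - \frac{1}{2 \left(\frac{2 C}{2 C} + C\right)} = - \frac{1}{2 \left(2 C \frac{1}{2 C} + C\right)} = - \frac{1}{2 \left(1 + C\right)}$)
$Q{\left(X{\left(N{\left(-4 \right)} - -8 \right)} \right)} - J = - \frac{1}{2 + 2 \left(- 9 \left(\left(2 + \frac{1}{2} \left(-4\right)\right) - -8\right)^{2}\right)} - -258102 = - \frac{1}{2 + 2 \left(- 9 \left(\left(2 - 2\right) + 8\right)^{2}\right)} + 258102 = - \frac{1}{2 + 2 \left(- 9 \left(0 + 8\right)^{2}\right)} + 258102 = - \frac{1}{2 + 2 \left(- 9 \cdot 8^{2}\right)} + 258102 = - \frac{1}{2 + 2 \left(\left(-9\right) 64\right)} + 258102 = - \frac{1}{2 + 2 \left(-576\right)} + 258102 = - \frac{1}{2 - 1152} + 258102 = - \frac{1}{-1150} + 258102 = \left(-1\right) \left(- \frac{1}{1150}\right) + 258102 = \frac{1}{1150} + 258102 = \frac{296817301}{1150}$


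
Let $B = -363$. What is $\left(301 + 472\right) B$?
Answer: $-280599$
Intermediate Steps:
$\left(301 + 472\right) B = \left(301 + 472\right) \left(-363\right) = 773 \left(-363\right) = -280599$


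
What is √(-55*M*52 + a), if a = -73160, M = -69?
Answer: 2*√31045 ≈ 352.39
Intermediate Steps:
√(-55*M*52 + a) = √(-55*(-69)*52 - 73160) = √(3795*52 - 73160) = √(197340 - 73160) = √124180 = 2*√31045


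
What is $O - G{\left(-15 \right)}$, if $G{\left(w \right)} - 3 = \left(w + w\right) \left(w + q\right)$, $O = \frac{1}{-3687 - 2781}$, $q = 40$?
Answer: $\frac{4831595}{6468} \approx 747.0$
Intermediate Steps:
$O = - \frac{1}{6468}$ ($O = \frac{1}{-6468} = - \frac{1}{6468} \approx -0.00015461$)
$G{\left(w \right)} = 3 + 2 w \left(40 + w\right)$ ($G{\left(w \right)} = 3 + \left(w + w\right) \left(w + 40\right) = 3 + 2 w \left(40 + w\right)$)
$O - G{\left(-15 \right)} = - \frac{1}{6468} - \left(3 + 2 \left(-15\right)^{2} + 80 \left(-15\right)\right) = - \frac{1}{6468} - \left(3 + 2 \cdot 225 - 1200\right) = - \frac{1}{6468} - \left(3 + 450 - 1200\right) = - \frac{1}{6468} - -747 = - \frac{1}{6468} + 747 = \frac{4831595}{6468}$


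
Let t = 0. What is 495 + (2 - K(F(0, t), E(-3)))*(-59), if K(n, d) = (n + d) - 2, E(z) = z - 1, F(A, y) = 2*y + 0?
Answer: 23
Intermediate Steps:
F(A, y) = 2*y
E(z) = -1 + z
K(n, d) = -2 + d + n (K(n, d) = (d + n) - 2 = -2 + d + n)
495 + (2 - K(F(0, t), E(-3)))*(-59) = 495 + (2 - (-2 + (-1 - 3) + 2*0))*(-59) = 495 + (2 - (-2 - 4 + 0))*(-59) = 495 + (2 - 1*(-6))*(-59) = 495 + (2 + 6)*(-59) = 495 + 8*(-59) = 495 - 472 = 23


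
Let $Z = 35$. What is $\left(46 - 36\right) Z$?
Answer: $350$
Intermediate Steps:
$\left(46 - 36\right) Z = \left(46 - 36\right) 35 = 10 \cdot 35 = 350$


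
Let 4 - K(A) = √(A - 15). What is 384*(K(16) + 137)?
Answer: 53760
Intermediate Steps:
K(A) = 4 - √(-15 + A) (K(A) = 4 - √(A - 15) = 4 - √(-15 + A))
384*(K(16) + 137) = 384*((4 - √(-15 + 16)) + 137) = 384*((4 - √1) + 137) = 384*((4 - 1*1) + 137) = 384*((4 - 1) + 137) = 384*(3 + 137) = 384*140 = 53760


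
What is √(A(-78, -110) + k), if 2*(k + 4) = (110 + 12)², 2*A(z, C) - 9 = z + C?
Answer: 3*√3266/2 ≈ 85.723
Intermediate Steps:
A(z, C) = 9/2 + C/2 + z/2 (A(z, C) = 9/2 + (z + C)/2 = 9/2 + (C + z)/2 = 9/2 + (C/2 + z/2) = 9/2 + C/2 + z/2)
k = 7438 (k = -4 + (110 + 12)²/2 = -4 + (½)*122² = -4 + (½)*14884 = -4 + 7442 = 7438)
√(A(-78, -110) + k) = √((9/2 + (½)*(-110) + (½)*(-78)) + 7438) = √((9/2 - 55 - 39) + 7438) = √(-179/2 + 7438) = √(14697/2) = 3*√3266/2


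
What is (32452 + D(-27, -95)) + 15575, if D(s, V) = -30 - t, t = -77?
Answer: 48074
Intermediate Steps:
D(s, V) = 47 (D(s, V) = -30 - 1*(-77) = -30 + 77 = 47)
(32452 + D(-27, -95)) + 15575 = (32452 + 47) + 15575 = 32499 + 15575 = 48074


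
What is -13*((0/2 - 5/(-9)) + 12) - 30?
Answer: -1739/9 ≈ -193.22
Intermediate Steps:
-13*((0/2 - 5/(-9)) + 12) - 30 = -13*((0*(½) - 5*(-⅑)) + 12) - 30 = -13*((0 + 5/9) + 12) - 30 = -13*(5/9 + 12) - 30 = -13*113/9 - 30 = -1469/9 - 30 = -1739/9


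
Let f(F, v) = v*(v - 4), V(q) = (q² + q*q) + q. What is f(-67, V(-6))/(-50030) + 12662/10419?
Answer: 295422656/260631285 ≈ 1.1335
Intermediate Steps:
V(q) = q + 2*q² (V(q) = (q² + q²) + q = 2*q² + q = q + 2*q²)
f(F, v) = v*(-4 + v)
f(-67, V(-6))/(-50030) + 12662/10419 = ((-6*(1 + 2*(-6)))*(-4 - 6*(1 + 2*(-6))))/(-50030) + 12662/10419 = ((-6*(1 - 12))*(-4 - 6*(1 - 12)))*(-1/50030) + 12662*(1/10419) = ((-6*(-11))*(-4 - 6*(-11)))*(-1/50030) + 12662/10419 = (66*(-4 + 66))*(-1/50030) + 12662/10419 = (66*62)*(-1/50030) + 12662/10419 = 4092*(-1/50030) + 12662/10419 = -2046/25015 + 12662/10419 = 295422656/260631285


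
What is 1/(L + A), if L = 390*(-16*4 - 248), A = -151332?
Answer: -1/273012 ≈ -3.6628e-6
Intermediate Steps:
L = -121680 (L = 390*(-64 - 248) = 390*(-312) = -121680)
1/(L + A) = 1/(-121680 - 151332) = 1/(-273012) = -1/273012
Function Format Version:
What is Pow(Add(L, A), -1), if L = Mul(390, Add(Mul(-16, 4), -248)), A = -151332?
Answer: Rational(-1, 273012) ≈ -3.6628e-6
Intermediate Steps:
L = -121680 (L = Mul(390, Add(-64, -248)) = Mul(390, -312) = -121680)
Pow(Add(L, A), -1) = Pow(Add(-121680, -151332), -1) = Pow(-273012, -1) = Rational(-1, 273012)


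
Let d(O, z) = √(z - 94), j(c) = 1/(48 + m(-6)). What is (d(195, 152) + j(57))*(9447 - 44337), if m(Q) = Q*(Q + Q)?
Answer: -1163/4 - 34890*√58 ≈ -2.6601e+5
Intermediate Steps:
m(Q) = 2*Q² (m(Q) = Q*(2*Q) = 2*Q²)
j(c) = 1/120 (j(c) = 1/(48 + 2*(-6)²) = 1/(48 + 2*36) = 1/(48 + 72) = 1/120)
d(O, z) = √(-94 + z)
(d(195, 152) + j(57))*(9447 - 44337) = (√(-94 + 152) + 1/120)*(9447 - 44337) = (√58 + 1/120)*(-34890) = (1/120 + √58)*(-34890) = -1163/4 - 34890*√58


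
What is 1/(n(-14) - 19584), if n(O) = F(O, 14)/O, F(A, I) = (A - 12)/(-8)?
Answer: -56/1096717 ≈ -5.1062e-5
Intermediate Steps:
F(A, I) = 3/2 - A/8 (F(A, I) = (-12 + A)*(-1/8) = 3/2 - A/8)
n(O) = (3/2 - O/8)/O
1/(n(-14) - 19584) = 1/((1/8)*(12 - 1*(-14))/(-14) - 19584) = 1/((1/8)*(-1/14)*(12 + 14) - 19584) = 1/((1/8)*(-1/14)*26 - 19584) = 1/(-13/56 - 19584) = 1/(-1096717/56) = -56/1096717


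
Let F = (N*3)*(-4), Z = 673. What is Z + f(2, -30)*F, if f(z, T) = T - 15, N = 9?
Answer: 5533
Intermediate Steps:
f(z, T) = -15 + T
F = -108 (F = (9*3)*(-4) = 27*(-4) = -108)
Z + f(2, -30)*F = 673 + (-15 - 30)*(-108) = 673 - 45*(-108) = 673 + 4860 = 5533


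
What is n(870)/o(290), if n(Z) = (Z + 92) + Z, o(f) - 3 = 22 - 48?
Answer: -1832/23 ≈ -79.652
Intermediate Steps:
o(f) = -23 (o(f) = 3 + (22 - 48) = 3 - 26 = -23)
n(Z) = 92 + 2*Z (n(Z) = (92 + Z) + Z = 92 + 2*Z)
n(870)/o(290) = (92 + 2*870)/(-23) = (92 + 1740)*(-1/23) = 1832*(-1/23) = -1832/23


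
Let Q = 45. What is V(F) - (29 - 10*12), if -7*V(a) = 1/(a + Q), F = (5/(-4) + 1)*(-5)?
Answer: 117841/1295 ≈ 90.997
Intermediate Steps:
F = 5/4 (F = (5*(-¼) + 1)*(-5) = (-5/4 + 1)*(-5) = -¼*(-5) = 5/4 ≈ 1.2500)
V(a) = -1/(7*(45 + a)) (V(a) = -1/(7*(a + 45)) = -1/(7*(45 + a)))
V(F) - (29 - 10*12) = -1/(315 + 7*(5/4)) - (29 - 10*12) = -1/(315 + 35/4) - (29 - 120) = -1/1295/4 - 1*(-91) = -1*4/1295 + 91 = -4/1295 + 91 = 117841/1295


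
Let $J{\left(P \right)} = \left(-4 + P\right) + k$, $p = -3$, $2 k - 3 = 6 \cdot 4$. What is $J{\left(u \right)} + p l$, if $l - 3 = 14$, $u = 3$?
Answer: $- \frac{77}{2} \approx -38.5$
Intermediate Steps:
$k = \frac{27}{2}$ ($k = \frac{3}{2} + \frac{6 \cdot 4}{2} = \frac{3}{2} + \frac{1}{2} \cdot 24 = \frac{3}{2} + 12 = \frac{27}{2} \approx 13.5$)
$l = 17$ ($l = 3 + 14 = 17$)
$J{\left(P \right)} = \frac{19}{2} + P$ ($J{\left(P \right)} = \left(-4 + P\right) + \frac{27}{2} = \frac{19}{2} + P$)
$J{\left(u \right)} + p l = \left(\frac{19}{2} + 3\right) - 51 = \frac{25}{2} - 51 = - \frac{77}{2}$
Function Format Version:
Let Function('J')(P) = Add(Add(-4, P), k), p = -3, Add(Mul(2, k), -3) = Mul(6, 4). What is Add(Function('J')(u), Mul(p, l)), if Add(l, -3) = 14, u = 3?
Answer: Rational(-77, 2) ≈ -38.500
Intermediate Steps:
k = Rational(27, 2) (k = Add(Rational(3, 2), Mul(Rational(1, 2), Mul(6, 4))) = Add(Rational(3, 2), Mul(Rational(1, 2), 24)) = Add(Rational(3, 2), 12) = Rational(27, 2) ≈ 13.500)
l = 17 (l = Add(3, 14) = 17)
Function('J')(P) = Add(Rational(19, 2), P) (Function('J')(P) = Add(Add(-4, P), Rational(27, 2)) = Add(Rational(19, 2), P))
Add(Function('J')(u), Mul(p, l)) = Add(Add(Rational(19, 2), 3), Mul(-3, 17)) = Add(Rational(25, 2), -51) = Rational(-77, 2)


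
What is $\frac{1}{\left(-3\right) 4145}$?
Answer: $- \frac{1}{12435} \approx -8.0418 \cdot 10^{-5}$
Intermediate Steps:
$\frac{1}{\left(-3\right) 4145} = \frac{1}{-12435} = - \frac{1}{12435}$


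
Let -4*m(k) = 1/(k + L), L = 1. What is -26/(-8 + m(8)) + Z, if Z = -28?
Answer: -7156/289 ≈ -24.761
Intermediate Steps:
m(k) = -1/(4*(1 + k)) (m(k) = -1/(4*(k + 1)) = -1/(4*(1 + k)))
-26/(-8 + m(8)) + Z = -26/(-8 - 1/(4 + 4*8)) - 28 = -26/(-8 - 1/(4 + 32)) - 28 = -26/(-8 - 1/36) - 28 = -26/(-289/36) - 28 = -26*(-36/289) - 28 = 936/289 - 28 = -7156/289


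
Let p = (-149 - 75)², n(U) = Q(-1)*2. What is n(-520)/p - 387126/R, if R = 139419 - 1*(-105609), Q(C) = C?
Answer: -115624549/73181696 ≈ -1.5800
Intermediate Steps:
n(U) = -2 (n(U) = -1*2 = -2)
p = 50176 (p = (-224)² = 50176)
R = 245028 (R = 139419 + 105609 = 245028)
n(-520)/p - 387126/R = -2/50176 - 387126/245028 = -2*1/50176 - 387126*1/245028 = -1/25088 - 64521/40838 = -115624549/73181696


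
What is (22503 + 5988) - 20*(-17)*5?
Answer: 30191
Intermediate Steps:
(22503 + 5988) - 20*(-17)*5 = 28491 + 340*5 = 28491 + 1700 = 30191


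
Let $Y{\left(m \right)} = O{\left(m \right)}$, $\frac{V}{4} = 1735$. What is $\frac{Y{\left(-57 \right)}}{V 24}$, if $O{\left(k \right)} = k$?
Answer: $- \frac{19}{55520} \approx -0.00034222$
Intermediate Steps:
$V = 6940$ ($V = 4 \cdot 1735 = 6940$)
$Y{\left(m \right)} = m$
$\frac{Y{\left(-57 \right)}}{V 24} = - \frac{57}{6940 \cdot 24} = - \frac{57}{166560} = \left(-57\right) \frac{1}{166560} = - \frac{19}{55520}$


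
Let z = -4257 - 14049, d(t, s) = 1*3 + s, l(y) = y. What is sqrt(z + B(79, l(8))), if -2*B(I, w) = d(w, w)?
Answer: I*sqrt(73246)/2 ≈ 135.32*I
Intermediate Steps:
d(t, s) = 3 + s
B(I, w) = -3/2 - w/2 (B(I, w) = -(3 + w)/2 = -3/2 - w/2)
z = -18306
sqrt(z + B(79, l(8))) = sqrt(-18306 + (-3/2 - 1/2*8)) = sqrt(-18306 + (-3/2 - 4)) = sqrt(-18306 - 11/2) = sqrt(-36623/2) = I*sqrt(73246)/2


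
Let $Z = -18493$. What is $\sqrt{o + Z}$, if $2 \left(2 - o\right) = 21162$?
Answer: $4 i \sqrt{1817} \approx 170.51 i$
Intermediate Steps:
$o = -10579$ ($o = 2 - 10581 = -10579$)
$\sqrt{o + Z} = \sqrt{-10579 - 18493} = \sqrt{-29072} = 4 i \sqrt{1817}$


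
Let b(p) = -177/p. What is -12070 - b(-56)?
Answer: -676097/56 ≈ -12073.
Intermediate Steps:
-12070 - b(-56) = -12070 - (-177)/(-56) = -12070 - (-177)*(-1)/56 = -12070 - 1*177/56 = -12070 - 177/56 = -676097/56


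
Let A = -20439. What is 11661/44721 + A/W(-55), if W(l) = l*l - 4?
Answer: -97647182/15011349 ≈ -6.5049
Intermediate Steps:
W(l) = -4 + l² (W(l) = l² - 4 = -4 + l²)
11661/44721 + A/W(-55) = 11661/44721 - 20439/(-4 + (-55)²) = 11661*(1/44721) - 20439/(-4 + 3025) = 3887/14907 - 20439/3021 = 3887/14907 - 20439*1/3021 = 3887/14907 - 6813/1007 = -97647182/15011349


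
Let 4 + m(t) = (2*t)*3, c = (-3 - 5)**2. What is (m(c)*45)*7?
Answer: 119700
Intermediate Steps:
c = 64 (c = (-8)**2 = 64)
m(t) = -4 + 6*t (m(t) = -4 + (2*t)*3 = -4 + 6*t)
(m(c)*45)*7 = ((-4 + 6*64)*45)*7 = ((-4 + 384)*45)*7 = (380*45)*7 = 17100*7 = 119700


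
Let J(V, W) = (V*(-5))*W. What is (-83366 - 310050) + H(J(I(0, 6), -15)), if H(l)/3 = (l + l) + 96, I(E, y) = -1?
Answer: -393578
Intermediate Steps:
J(V, W) = -5*V*W (J(V, W) = (-5*V)*W = -5*V*W)
H(l) = 288 + 6*l (H(l) = 3*((l + l) + 96) = 3*(2*l + 96) = 3*(96 + 2*l) = 288 + 6*l)
(-83366 - 310050) + H(J(I(0, 6), -15)) = (-83366 - 310050) + (288 + 6*(-5*(-1)*(-15))) = -393416 + (288 + 6*(-75)) = -393416 + (288 - 450) = -393416 - 162 = -393578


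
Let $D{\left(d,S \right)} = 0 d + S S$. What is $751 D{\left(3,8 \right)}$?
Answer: $48064$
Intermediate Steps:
$D{\left(d,S \right)} = S^{2}$ ($D{\left(d,S \right)} = 0 + S^{2} = S^{2}$)
$751 D{\left(3,8 \right)} = 751 \cdot 8^{2} = 751 \cdot 64 = 48064$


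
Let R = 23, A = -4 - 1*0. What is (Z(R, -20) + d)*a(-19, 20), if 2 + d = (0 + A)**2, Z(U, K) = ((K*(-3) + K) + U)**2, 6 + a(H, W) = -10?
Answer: -63728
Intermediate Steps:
a(H, W) = -16 (a(H, W) = -6 - 10 = -16)
A = -4 (A = -4 + 0 = -4)
Z(U, K) = (U - 2*K)**2 (Z(U, K) = ((-3*K + K) + U)**2 = (-2*K + U)**2 = (U - 2*K)**2)
d = 14 (d = -2 + (0 - 4)**2 = -2 + (-4)**2 = -2 + 16 = 14)
(Z(R, -20) + d)*a(-19, 20) = ((-1*23 + 2*(-20))**2 + 14)*(-16) = ((-23 - 40)**2 + 14)*(-16) = ((-63)**2 + 14)*(-16) = (3969 + 14)*(-16) = 3983*(-16) = -63728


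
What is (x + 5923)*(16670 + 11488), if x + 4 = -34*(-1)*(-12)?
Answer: 155178738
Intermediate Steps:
x = -412 (x = -4 - 34*(-1)*(-12) = -4 + 34*(-12) = -4 - 408 = -412)
(x + 5923)*(16670 + 11488) = (-412 + 5923)*(16670 + 11488) = 5511*28158 = 155178738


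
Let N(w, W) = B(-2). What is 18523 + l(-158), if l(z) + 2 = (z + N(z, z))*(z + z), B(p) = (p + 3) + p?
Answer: 68765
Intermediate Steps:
B(p) = 3 + 2*p (B(p) = (3 + p) + p = 3 + 2*p)
N(w, W) = -1 (N(w, W) = 3 + 2*(-2) = 3 - 4 = -1)
l(z) = -2 + 2*z*(-1 + z) (l(z) = -2 + (z - 1)*(z + z) = -2 + (-1 + z)*(2*z) = -2 + 2*z*(-1 + z))
18523 + l(-158) = 18523 + (-2 - 2*(-158) + 2*(-158)²) = 18523 + (-2 + 316 + 2*24964) = 18523 + (-2 + 316 + 49928) = 18523 + 50242 = 68765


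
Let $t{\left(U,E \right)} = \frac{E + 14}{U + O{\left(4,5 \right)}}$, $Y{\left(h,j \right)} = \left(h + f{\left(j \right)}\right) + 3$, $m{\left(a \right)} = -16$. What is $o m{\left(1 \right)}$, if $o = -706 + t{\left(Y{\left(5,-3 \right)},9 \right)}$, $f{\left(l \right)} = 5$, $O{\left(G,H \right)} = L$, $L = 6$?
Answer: $\frac{214256}{19} \approx 11277.0$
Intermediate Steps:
$O{\left(G,H \right)} = 6$
$Y{\left(h,j \right)} = 8 + h$ ($Y{\left(h,j \right)} = \left(h + 5\right) + 3 = \left(5 + h\right) + 3 = 8 + h$)
$t{\left(U,E \right)} = \frac{14 + E}{6 + U}$ ($t{\left(U,E \right)} = \frac{E + 14}{U + 6} = \frac{14 + E}{6 + U}$)
$o = - \frac{13391}{19}$ ($o = -706 + \frac{14 + 9}{6 + \left(8 + 5\right)} = -706 + \frac{1}{6 + 13} \cdot 23 = -706 + \frac{1}{19} \cdot 23 = -706 + \frac{23}{19} = - \frac{13391}{19} \approx -704.79$)
$o m{\left(1 \right)} = \left(- \frac{13391}{19}\right) \left(-16\right) = \frac{214256}{19}$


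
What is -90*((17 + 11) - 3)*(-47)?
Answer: 105750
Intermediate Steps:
-90*((17 + 11) - 3)*(-47) = -90*(28 - 3)*(-47) = -90*25*(-47) = -2250*(-47) = 105750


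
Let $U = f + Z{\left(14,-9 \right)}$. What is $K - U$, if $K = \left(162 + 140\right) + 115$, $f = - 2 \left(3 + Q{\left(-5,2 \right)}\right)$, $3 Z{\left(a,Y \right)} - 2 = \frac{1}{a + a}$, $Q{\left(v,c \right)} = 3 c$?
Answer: $\frac{12161}{28} \approx 434.32$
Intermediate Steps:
$Z{\left(a,Y \right)} = \frac{2}{3} + \frac{1}{6 a}$ ($Z{\left(a,Y \right)} = \frac{2}{3} + \frac{1}{3 \left(a + a\right)} = \frac{2}{3} + \frac{1}{3 \cdot 2 a} = \frac{2}{3} + \frac{\frac{1}{2} \frac{1}{a}}{3} = \frac{2}{3} + \frac{1}{6 a}$)
$f = -18$ ($f = - 2 \left(3 + 3 \cdot 2\right) = - 2 \left(3 + 6\right) = \left(-2\right) 9 = -18$)
$U = - \frac{485}{28}$ ($U = -18 + \frac{1 + 4 \cdot 14}{6 \cdot 14} = -18 + \frac{1}{6} \cdot \frac{1}{14} \left(1 + 56\right) = -18 + \frac{1}{6} \cdot \frac{1}{14} \cdot 57 = -18 + \frac{19}{28} = - \frac{485}{28} \approx -17.321$)
$K = 417$ ($K = 302 + 115 = 417$)
$K - U = 417 - - \frac{485}{28} = 417 + \frac{485}{28} = \frac{12161}{28}$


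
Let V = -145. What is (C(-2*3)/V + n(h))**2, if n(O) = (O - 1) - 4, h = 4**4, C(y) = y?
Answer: 1325032801/21025 ≈ 63022.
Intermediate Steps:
h = 256
n(O) = -5 + O (n(O) = (-1 + O) - 4 = -5 + O)
(C(-2*3)/V + n(h))**2 = (-2*3/(-145) + (-5 + 256))**2 = (-6*(-1/145) + 251)**2 = (6/145 + 251)**2 = (36401/145)**2 = 1325032801/21025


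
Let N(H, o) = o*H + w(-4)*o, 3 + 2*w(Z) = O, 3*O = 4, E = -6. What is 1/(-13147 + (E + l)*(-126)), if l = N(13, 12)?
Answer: -1/30787 ≈ -3.2481e-5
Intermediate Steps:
O = 4/3 (O = (1/3)*4 = 4/3 ≈ 1.3333)
w(Z) = -5/6 (w(Z) = -3/2 + (1/2)*(4/3) = -3/2 + 2/3 = -5/6)
N(H, o) = -5*o/6 + H*o (N(H, o) = o*H - 5*o/6 = H*o - 5*o/6 = -5*o/6 + H*o)
l = 146 (l = (1/6)*12*(-5 + 6*13) = (1/6)*12*(-5 + 78) = (1/6)*12*73 = 146)
1/(-13147 + (E + l)*(-126)) = 1/(-13147 + (-6 + 146)*(-126)) = 1/(-13147 + 140*(-126)) = 1/(-13147 - 17640) = 1/(-30787) = -1/30787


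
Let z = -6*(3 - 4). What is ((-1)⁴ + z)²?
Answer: 49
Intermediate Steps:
z = 6 (z = -6*(-1) = 6)
((-1)⁴ + z)² = ((-1)⁴ + 6)² = (1 + 6)² = 7² = 49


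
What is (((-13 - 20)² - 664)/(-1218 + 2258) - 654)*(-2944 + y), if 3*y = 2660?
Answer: 209766221/156 ≈ 1.3447e+6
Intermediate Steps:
y = 2660/3 (y = (⅓)*2660 = 2660/3 ≈ 886.67)
(((-13 - 20)² - 664)/(-1218 + 2258) - 654)*(-2944 + y) = (((-13 - 20)² - 664)/(-1218 + 2258) - 654)*(-2944 + 2660/3) = (((-33)² - 664)/1040 - 654)*(-6172/3) = ((1089 - 664)*(1/1040) - 654)*(-6172/3) = (425*(1/1040) - 654)*(-6172/3) = (85/208 - 654)*(-6172/3) = -135947/208*(-6172/3) = 209766221/156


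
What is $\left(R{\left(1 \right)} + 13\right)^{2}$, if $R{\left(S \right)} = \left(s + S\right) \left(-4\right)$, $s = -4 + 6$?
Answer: $1$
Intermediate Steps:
$s = 2$
$R{\left(S \right)} = -8 - 4 S$ ($R{\left(S \right)} = \left(2 + S\right) \left(-4\right) = -8 - 4 S$)
$\left(R{\left(1 \right)} + 13\right)^{2} = \left(\left(-8 - 4\right) + 13\right)^{2} = \left(-12 + 13\right)^{2} = 1^{2} = 1$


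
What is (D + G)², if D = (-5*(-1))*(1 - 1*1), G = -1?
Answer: 1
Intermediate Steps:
D = 0 (D = 5*(1 - 1) = 5*0 = 0)
(D + G)² = (0 - 1)² = (-1)² = 1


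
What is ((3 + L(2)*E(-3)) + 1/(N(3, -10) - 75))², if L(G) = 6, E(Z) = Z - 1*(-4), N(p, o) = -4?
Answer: 504100/6241 ≈ 80.772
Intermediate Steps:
E(Z) = 4 + Z (E(Z) = Z + 4 = 4 + Z)
((3 + L(2)*E(-3)) + 1/(N(3, -10) - 75))² = ((3 + 6*(4 - 3)) + 1/(-4 - 75))² = ((3 + 6*1) + 1/(-79))² = ((3 + 6) - 1/79)² = (9 - 1/79)² = (710/79)² = 504100/6241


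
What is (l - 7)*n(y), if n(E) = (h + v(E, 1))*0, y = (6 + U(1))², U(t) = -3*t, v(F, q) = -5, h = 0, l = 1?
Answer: 0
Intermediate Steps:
y = 9 (y = (6 - 3*1)² = (6 - 3)² = 3² = 9)
n(E) = 0 (n(E) = (0 - 5)*0 = -5*0 = 0)
(l - 7)*n(y) = (1 - 7)*0 = -6*0 = 0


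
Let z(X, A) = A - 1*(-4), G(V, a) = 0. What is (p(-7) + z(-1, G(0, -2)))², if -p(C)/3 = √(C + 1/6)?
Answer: (8 - I*√246)²/4 ≈ -45.5 - 62.738*I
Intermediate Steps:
p(C) = -3*√(⅙ + C) (p(C) = -3*√(C + 1/6) = -3*√(C + ⅙) = -3*√(⅙ + C))
z(X, A) = 4 + A (z(X, A) = A + 4 = 4 + A)
(p(-7) + z(-1, G(0, -2)))² = (-√(6 + 36*(-7))/2 + (4 + 0))² = (-√(6 - 252)/2 + 4)² = (-I*√246/2 + 4)² = (4 - I*√246/2)²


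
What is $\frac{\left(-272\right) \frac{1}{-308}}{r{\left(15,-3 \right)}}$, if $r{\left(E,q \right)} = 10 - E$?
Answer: $- \frac{68}{385} \approx -0.17662$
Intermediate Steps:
$\frac{\left(-272\right) \frac{1}{-308}}{r{\left(15,-3 \right)}} = \frac{\left(-272\right) \frac{1}{-308}}{10 - 15} = \frac{\left(-272\right) \left(- \frac{1}{308}\right)}{10 - 15} = \frac{68}{77 \left(-5\right)} = \frac{68}{77} \left(- \frac{1}{5}\right) = - \frac{68}{385}$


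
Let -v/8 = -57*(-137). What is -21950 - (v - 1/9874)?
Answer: 400114229/9874 ≈ 40522.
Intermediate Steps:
v = -62472 (v = -(-456)*(-137) = -8*7809 = -62472)
-21950 - (v - 1/9874) = -21950 - (-62472 - 1/9874) = -21950 - 1*(-616848529/9874) = -21950 + 616848529/9874 = 400114229/9874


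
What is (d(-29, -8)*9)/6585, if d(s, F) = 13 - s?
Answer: 126/2195 ≈ 0.057403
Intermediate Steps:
(d(-29, -8)*9)/6585 = ((13 - 1*(-29))*9)/6585 = ((13 + 29)*9)*(1/6585) = (42*9)*(1/6585) = 378*(1/6585) = 126/2195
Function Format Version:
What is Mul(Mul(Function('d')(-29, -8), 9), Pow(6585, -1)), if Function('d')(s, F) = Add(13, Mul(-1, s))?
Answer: Rational(126, 2195) ≈ 0.057403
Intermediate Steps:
Mul(Mul(Function('d')(-29, -8), 9), Pow(6585, -1)) = Mul(Mul(Add(13, Mul(-1, -29)), 9), Pow(6585, -1)) = Mul(Mul(Add(13, 29), 9), Rational(1, 6585)) = Mul(Mul(42, 9), Rational(1, 6585)) = Mul(378, Rational(1, 6585)) = Rational(126, 2195)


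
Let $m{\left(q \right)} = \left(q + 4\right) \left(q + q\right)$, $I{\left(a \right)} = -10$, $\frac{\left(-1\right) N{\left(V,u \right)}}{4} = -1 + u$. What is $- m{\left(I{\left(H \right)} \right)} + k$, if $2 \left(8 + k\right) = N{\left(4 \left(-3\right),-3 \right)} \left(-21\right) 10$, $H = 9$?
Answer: $-1808$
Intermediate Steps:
$N{\left(V,u \right)} = 4 - 4 u$ ($N{\left(V,u \right)} = - 4 \left(-1 + u\right) = 4 - 4 u$)
$m{\left(q \right)} = 2 q \left(4 + q\right)$ ($m{\left(q \right)} = \left(4 + q\right) 2 q = 2 q \left(4 + q\right)$)
$k = -1688$ ($k = -8 + \frac{\left(4 - -12\right) \left(-21\right) 10}{2} = -8 + \frac{\left(4 + 12\right) \left(-21\right) 10}{2} = -8 + \frac{16 \left(-21\right) 10}{2} = -8 + \frac{\left(-336\right) 10}{2} = -8 + \frac{1}{2} \left(-3360\right) = -8 - 1680 = -1688$)
$- m{\left(I{\left(H \right)} \right)} + k = - 2 \left(-10\right) \left(4 - 10\right) - 1688 = - 2 \left(-10\right) \left(-6\right) - 1688 = \left(-1\right) 120 - 1688 = -120 - 1688 = -1808$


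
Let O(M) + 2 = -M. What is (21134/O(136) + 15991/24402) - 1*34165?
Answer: -19260553775/561246 ≈ -34318.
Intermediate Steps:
O(M) = -2 - M
(21134/O(136) + 15991/24402) - 1*34165 = (21134/(-2 - 1*136) + 15991/24402) - 1*34165 = (21134/(-2 - 136) + 15991*(1/24402)) - 34165 = (21134/(-138) + 15991/24402) - 34165 = (21134*(-1/138) + 15991/24402) - 34165 = (-10567/69 + 15991/24402) - 34165 = -85584185/561246 - 34165 = -19260553775/561246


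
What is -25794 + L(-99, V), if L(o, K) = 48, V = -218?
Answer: -25746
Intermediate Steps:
-25794 + L(-99, V) = -25794 + 48 = -25746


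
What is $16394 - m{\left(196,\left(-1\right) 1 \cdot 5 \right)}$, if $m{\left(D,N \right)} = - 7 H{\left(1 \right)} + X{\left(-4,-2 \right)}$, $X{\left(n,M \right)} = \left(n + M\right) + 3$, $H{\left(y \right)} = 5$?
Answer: $16432$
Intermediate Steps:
$X{\left(n,M \right)} = 3 + M + n$ ($X{\left(n,M \right)} = \left(M + n\right) + 3 = 3 + M + n$)
$m{\left(D,N \right)} = -38$ ($m{\left(D,N \right)} = \left(-7\right) 5 - 3 = -35 - 3 = -38$)
$16394 - m{\left(196,\left(-1\right) 1 \cdot 5 \right)} = 16394 - -38 = 16394 + 38 = 16432$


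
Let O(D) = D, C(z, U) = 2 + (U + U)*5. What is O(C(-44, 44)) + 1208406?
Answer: 1208848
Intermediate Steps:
C(z, U) = 2 + 10*U (C(z, U) = 2 + (2*U)*5 = 2 + 10*U)
O(C(-44, 44)) + 1208406 = (2 + 10*44) + 1208406 = (2 + 440) + 1208406 = 442 + 1208406 = 1208848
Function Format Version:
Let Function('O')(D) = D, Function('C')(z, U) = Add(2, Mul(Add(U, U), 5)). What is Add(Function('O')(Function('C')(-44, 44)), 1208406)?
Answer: 1208848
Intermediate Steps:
Function('C')(z, U) = Add(2, Mul(10, U)) (Function('C')(z, U) = Add(2, Mul(Mul(2, U), 5)) = Add(2, Mul(10, U)))
Add(Function('O')(Function('C')(-44, 44)), 1208406) = Add(Add(2, Mul(10, 44)), 1208406) = Add(Add(2, 440), 1208406) = Add(442, 1208406) = 1208848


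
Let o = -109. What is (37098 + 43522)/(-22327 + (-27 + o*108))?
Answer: -40310/17063 ≈ -2.3624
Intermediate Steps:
(37098 + 43522)/(-22327 + (-27 + o*108)) = (37098 + 43522)/(-22327 + (-27 - 109*108)) = 80620/(-22327 + (-27 - 11772)) = 80620/(-22327 - 11799) = 80620/(-34126) = 80620*(-1/34126) = -40310/17063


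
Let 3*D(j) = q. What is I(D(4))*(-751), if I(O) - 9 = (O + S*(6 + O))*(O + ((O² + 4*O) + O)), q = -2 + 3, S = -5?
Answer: 1158793/27 ≈ 42918.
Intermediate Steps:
q = 1
D(j) = ⅓ (D(j) = (⅓)*1 = ⅓)
I(O) = 9 + (-30 - 4*O)*(O² + 6*O) (I(O) = 9 + (O - 5*(6 + O))*(O + ((O² + 4*O) + O)) = 9 + (O + (-30 - 5*O))*(O + (O² + 5*O)) = 9 + (-30 - 4*O)*(O² + 6*O))
I(D(4))*(-751) = (9 - 180*⅓ - 54*(⅓)² - 4*(⅓)³)*(-751) = (9 - 60 - 54*⅑ - 4*1/27)*(-751) = (9 - 60 - 6 - 4/27)*(-751) = -1543/27*(-751) = 1158793/27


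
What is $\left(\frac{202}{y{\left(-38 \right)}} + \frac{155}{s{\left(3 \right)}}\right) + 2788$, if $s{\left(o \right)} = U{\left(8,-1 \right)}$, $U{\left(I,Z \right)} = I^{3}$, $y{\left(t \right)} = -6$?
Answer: $\frac{4231121}{1536} \approx 2754.6$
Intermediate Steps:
$s{\left(o \right)} = 512$ ($s{\left(o \right)} = 8^{3} = 512$)
$\left(\frac{202}{y{\left(-38 \right)}} + \frac{155}{s{\left(3 \right)}}\right) + 2788 = \left(\frac{202}{-6} + \frac{155}{512}\right) + 2788 = \left(202 \left(- \frac{1}{6}\right) + 155 \cdot \frac{1}{512}\right) + 2788 = \left(- \frac{101}{3} + \frac{155}{512}\right) + 2788 = - \frac{51247}{1536} + 2788 = \frac{4231121}{1536}$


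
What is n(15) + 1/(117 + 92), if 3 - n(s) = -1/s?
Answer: 9629/3135 ≈ 3.0714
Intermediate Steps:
n(s) = 3 + 1/s (n(s) = 3 - (-1)/s = 3 + 1/s)
n(15) + 1/(117 + 92) = (3 + 1/15) + 1/(117 + 92) = (3 + 1/15) + 1/209 = 46/15 + 1/209 = 9629/3135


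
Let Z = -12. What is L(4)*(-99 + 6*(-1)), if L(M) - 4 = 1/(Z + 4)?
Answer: -3255/8 ≈ -406.88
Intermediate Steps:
L(M) = 31/8 (L(M) = 4 + 1/(-12 + 4) = 4 + 1/(-8) = 4 - ⅛ = 31/8)
L(4)*(-99 + 6*(-1)) = 31*(-99 + 6*(-1))/8 = 31*(-99 - 6)/8 = (31/8)*(-105) = -3255/8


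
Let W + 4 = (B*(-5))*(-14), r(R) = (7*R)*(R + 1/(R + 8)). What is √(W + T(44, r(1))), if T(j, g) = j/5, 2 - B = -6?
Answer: 2*√3530/5 ≈ 23.766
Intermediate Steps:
B = 8 (B = 2 - 1*(-6) = 2 + 6 = 8)
r(R) = 7*R*(R + 1/(8 + R)) (r(R) = (7*R)*(R + 1/(8 + R)) = 7*R*(R + 1/(8 + R)))
T(j, g) = j/5 (T(j, g) = j*(⅕) = j/5)
W = 556 (W = -4 + (8*(-5))*(-14) = -4 - 40*(-14) = -4 + 560 = 556)
√(W + T(44, r(1))) = √(556 + (⅕)*44) = √(556 + 44/5) = √(2824/5) = 2*√3530/5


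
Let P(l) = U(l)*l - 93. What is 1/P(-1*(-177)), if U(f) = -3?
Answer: -1/624 ≈ -0.0016026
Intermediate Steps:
P(l) = -93 - 3*l (P(l) = -3*l - 93 = -93 - 3*l)
1/P(-1*(-177)) = 1/(-93 - (-3)*(-177)) = 1/(-93 - 3*177) = 1/(-93 - 531) = 1/(-624) = -1/624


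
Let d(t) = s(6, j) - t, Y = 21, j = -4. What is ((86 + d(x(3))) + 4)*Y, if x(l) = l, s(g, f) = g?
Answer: 1953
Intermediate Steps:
d(t) = 6 - t
((86 + d(x(3))) + 4)*Y = ((86 + (6 - 1*3)) + 4)*21 = ((86 + (6 - 3)) + 4)*21 = ((86 + 3) + 4)*21 = (89 + 4)*21 = 93*21 = 1953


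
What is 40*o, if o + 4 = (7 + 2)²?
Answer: 3080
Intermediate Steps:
o = 77 (o = -4 + (7 + 2)² = -4 + 9² = -4 + 81 = 77)
40*o = 40*77 = 3080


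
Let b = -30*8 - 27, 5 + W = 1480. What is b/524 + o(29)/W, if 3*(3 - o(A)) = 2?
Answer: -1177807/2318700 ≈ -0.50796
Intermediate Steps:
W = 1475 (W = -5 + 1480 = 1475)
b = -267 (b = -240 - 27 = -267)
o(A) = 7/3 (o(A) = 3 - ⅓*2 = 3 - ⅔ = 7/3)
b/524 + o(29)/W = -267/524 + (7/3)/1475 = -267*1/524 + (7/3)*(1/1475) = -267/524 + 7/4425 = -1177807/2318700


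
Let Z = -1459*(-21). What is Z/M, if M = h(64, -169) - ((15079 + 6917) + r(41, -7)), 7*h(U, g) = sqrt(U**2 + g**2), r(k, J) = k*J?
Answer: -1917174147/1358395336 - 214473*sqrt(113)/1358395336 ≈ -1.4130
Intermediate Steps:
r(k, J) = J*k
h(U, g) = sqrt(U**2 + g**2)/7
Z = 30639
M = -21709 + 17*sqrt(113)/7 (M = sqrt(64**2 + (-169)**2)/7 - ((15079 + 6917) - 7*41) = sqrt(4096 + 28561)/7 - (21996 - 287) = sqrt(32657)/7 - 1*21709 = (17*sqrt(113))/7 - 21709 = 17*sqrt(113)/7 - 21709 = -21709 + 17*sqrt(113)/7 ≈ -21683.)
Z/M = 30639/(-21709 + 17*sqrt(113)/7)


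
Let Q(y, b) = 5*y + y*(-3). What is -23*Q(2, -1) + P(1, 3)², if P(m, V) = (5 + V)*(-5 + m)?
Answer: 932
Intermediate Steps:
Q(y, b) = 2*y (Q(y, b) = 5*y - 3*y = 2*y)
P(m, V) = (-5 + m)*(5 + V)
-23*Q(2, -1) + P(1, 3)² = -46*2 + (-25 - 5*3 + 5*1 + 3*1)² = -23*4 + (-25 - 15 + 5 + 3)² = -92 + (-32)² = -92 + 1024 = 932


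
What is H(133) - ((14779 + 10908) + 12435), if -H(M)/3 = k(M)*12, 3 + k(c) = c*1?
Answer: -42802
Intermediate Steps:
k(c) = -3 + c (k(c) = -3 + c*1 = -3 + c)
H(M) = 108 - 36*M (H(M) = -3*(-3 + M)*12 = -3*(-36 + 12*M) = 108 - 36*M)
H(133) - ((14779 + 10908) + 12435) = (108 - 36*133) - ((14779 + 10908) + 12435) = (108 - 4788) - (25687 + 12435) = -4680 - 1*38122 = -4680 - 38122 = -42802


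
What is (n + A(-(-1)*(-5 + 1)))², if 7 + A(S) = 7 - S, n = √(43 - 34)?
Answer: 49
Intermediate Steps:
n = 3 (n = √9 = 3)
A(S) = -S (A(S) = -7 + (7 - S) = -S)
(n + A(-(-1)*(-5 + 1)))² = (3 - (-1)*(-(-5 + 1)))² = (3 - (-1)*(-1*(-4)))² = (3 - (-1)*4)² = (3 - 1*(-4))² = (3 + 4)² = 7² = 49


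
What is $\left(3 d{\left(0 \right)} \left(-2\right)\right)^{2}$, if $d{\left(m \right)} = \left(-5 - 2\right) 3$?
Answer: $15876$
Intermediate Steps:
$d{\left(m \right)} = -21$ ($d{\left(m \right)} = \left(-7\right) 3 = -21$)
$\left(3 d{\left(0 \right)} \left(-2\right)\right)^{2} = \left(3 \left(-21\right) \left(-2\right)\right)^{2} = \left(\left(-63\right) \left(-2\right)\right)^{2} = 126^{2} = 15876$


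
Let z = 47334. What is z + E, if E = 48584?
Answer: 95918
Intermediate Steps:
z + E = 47334 + 48584 = 95918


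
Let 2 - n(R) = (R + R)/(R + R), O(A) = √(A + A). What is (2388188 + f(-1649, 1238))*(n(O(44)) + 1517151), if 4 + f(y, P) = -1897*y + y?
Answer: 8366619928576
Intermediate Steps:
f(y, P) = -4 - 1896*y (f(y, P) = -4 + (-1897*y + y) = -4 - 1896*y)
O(A) = √2*√A (O(A) = √(2*A) = √2*√A)
n(R) = 1 (n(R) = 2 - (R + R)/(R + R) = 2 - 2*R/(2*R) = 2 - 2*R*1/(2*R) = 2 - 1*1 = 2 - 1 = 1)
(2388188 + f(-1649, 1238))*(n(O(44)) + 1517151) = (2388188 + (-4 - 1896*(-1649)))*(1 + 1517151) = (2388188 + (-4 + 3126504))*1517152 = (2388188 + 3126500)*1517152 = 5514688*1517152 = 8366619928576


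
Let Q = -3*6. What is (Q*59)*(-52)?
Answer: 55224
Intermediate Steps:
Q = -18
(Q*59)*(-52) = -18*59*(-52) = -1062*(-52) = 55224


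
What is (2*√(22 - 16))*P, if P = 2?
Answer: 4*√6 ≈ 9.7980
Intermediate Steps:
(2*√(22 - 16))*P = (2*√(22 - 16))*2 = (2*√6)*2 = 4*√6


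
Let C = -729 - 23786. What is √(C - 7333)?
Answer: 2*I*√7962 ≈ 178.46*I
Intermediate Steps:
C = -24515
√(C - 7333) = √(-24515 - 7333) = √(-31848) = 2*I*√7962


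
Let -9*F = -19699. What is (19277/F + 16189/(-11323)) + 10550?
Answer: 2354841801478/223051777 ≈ 10557.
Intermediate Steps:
F = 19699/9 (F = -⅑*(-19699) = 19699/9 ≈ 2188.8)
(19277/F + 16189/(-11323)) + 10550 = (19277/(19699/9) + 16189/(-11323)) + 10550 = (19277*(9/19699) + 16189*(-1/11323)) + 10550 = (173493/19699 - 16189/11323) + 10550 = 1645554128/223051777 + 10550 = 2354841801478/223051777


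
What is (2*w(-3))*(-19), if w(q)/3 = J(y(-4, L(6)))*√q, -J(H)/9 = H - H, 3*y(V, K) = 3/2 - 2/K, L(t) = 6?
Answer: 0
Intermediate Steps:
y(V, K) = ½ - 2/(3*K) (y(V, K) = (3/2 - 2/K)/3 = ½ - 2/(3*K))
J(H) = 0 (J(H) = -9*(H - H) = -9*0 = 0)
w(q) = 0 (w(q) = 3*(0*√q) = 3*0 = 0)
(2*w(-3))*(-19) = (2*0)*(-19) = 0*(-19) = 0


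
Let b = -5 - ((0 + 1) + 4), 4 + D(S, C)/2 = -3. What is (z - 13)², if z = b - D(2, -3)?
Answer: 81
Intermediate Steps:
D(S, C) = -14 (D(S, C) = -8 + 2*(-3) = -8 - 6 = -14)
b = -10 (b = -5 - (1 + 4) = -5 - 1*5 = -5 - 5 = -10)
z = 4 (z = -10 - 1*(-14) = -10 + 14 = 4)
(z - 13)² = (4 - 13)² = (-9)² = 81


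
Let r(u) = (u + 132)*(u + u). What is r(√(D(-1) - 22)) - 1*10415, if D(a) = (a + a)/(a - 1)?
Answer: -10457 + 264*I*√21 ≈ -10457.0 + 1209.8*I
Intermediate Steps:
D(a) = 2*a/(-1 + a) (D(a) = (2*a)/(-1 + a) = 2*a/(-1 + a))
r(u) = 2*u*(132 + u) (r(u) = (132 + u)*(2*u) = 2*u*(132 + u))
r(√(D(-1) - 22)) - 1*10415 = 2*√(2*(-1)/(-1 - 1) - 22)*(132 + √(2*(-1)/(-1 - 1) - 22)) - 1*10415 = 2*√(2*(-1)/(-2) - 22)*(132 + √(2*(-1)/(-2) - 22)) - 10415 = 2*√(2*(-1)*(-½) - 22)*(132 + √(2*(-1)*(-½) - 22)) - 10415 = 2*√(1 - 22)*(132 + √(1 - 22)) - 10415 = 2*√(-21)*(132 + √(-21)) - 10415 = 2*(I*√21)*(132 + I*√21) - 10415 = 2*I*√21*(132 + I*√21) - 10415 = -10415 + 2*I*√21*(132 + I*√21)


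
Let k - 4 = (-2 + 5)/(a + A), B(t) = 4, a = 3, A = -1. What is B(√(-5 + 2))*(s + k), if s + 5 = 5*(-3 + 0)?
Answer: -58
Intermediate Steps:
s = -20 (s = -5 + 5*(-3 + 0) = -5 + 5*(-3) = -5 - 15 = -20)
k = 11/2 (k = 4 + (-2 + 5)/(3 - 1) = 4 + 3/2 = 11/2 ≈ 5.5000)
B(√(-5 + 2))*(s + k) = 4*(-20 + 11/2) = 4*(-29/2) = -58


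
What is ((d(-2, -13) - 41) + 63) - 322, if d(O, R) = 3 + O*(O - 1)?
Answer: -291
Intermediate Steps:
d(O, R) = 3 + O*(-1 + O)
((d(-2, -13) - 41) + 63) - 322 = (((3 + (-2)² - 1*(-2)) - 41) + 63) - 322 = (((3 + 4 + 2) - 41) + 63) - 322 = ((9 - 41) + 63) - 322 = (-32 + 63) - 322 = 31 - 322 = -291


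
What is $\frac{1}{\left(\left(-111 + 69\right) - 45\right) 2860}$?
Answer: $- \frac{1}{248820} \approx -4.019 \cdot 10^{-6}$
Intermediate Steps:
$\frac{1}{\left(\left(-111 + 69\right) - 45\right) 2860} = \frac{1}{\left(-42 - 45\right) 2860} = \frac{1}{\left(-87\right) 2860} = \frac{1}{-248820} = - \frac{1}{248820}$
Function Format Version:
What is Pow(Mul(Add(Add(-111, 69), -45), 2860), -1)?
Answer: Rational(-1, 248820) ≈ -4.0190e-6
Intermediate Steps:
Pow(Mul(Add(Add(-111, 69), -45), 2860), -1) = Pow(Mul(Add(-42, -45), 2860), -1) = Pow(Mul(-87, 2860), -1) = Pow(-248820, -1) = Rational(-1, 248820)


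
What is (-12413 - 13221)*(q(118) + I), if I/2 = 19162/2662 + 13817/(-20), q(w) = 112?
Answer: 19467959189/605 ≈ 3.2178e+7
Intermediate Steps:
I = -1654437/1210 (I = 2*(19162/2662 + 13817/(-20)) = 2*(19162*(1/2662) + 13817*(-1/20)) = 2*(871/121 - 13817/20) = 2*(-1654437/2420) = -1654437/1210 ≈ -1367.3)
(-12413 - 13221)*(q(118) + I) = (-12413 - 13221)*(112 - 1654437/1210) = -25634*(-1518917/1210) = 19467959189/605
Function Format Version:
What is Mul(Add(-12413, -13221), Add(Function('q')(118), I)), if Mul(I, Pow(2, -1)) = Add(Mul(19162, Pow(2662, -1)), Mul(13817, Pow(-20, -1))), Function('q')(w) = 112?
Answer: Rational(19467959189, 605) ≈ 3.2178e+7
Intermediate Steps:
I = Rational(-1654437, 1210) (I = Mul(2, Add(Mul(19162, Pow(2662, -1)), Mul(13817, Pow(-20, -1)))) = Mul(2, Add(Mul(19162, Rational(1, 2662)), Mul(13817, Rational(-1, 20)))) = Mul(2, Add(Rational(871, 121), Rational(-13817, 20))) = Mul(2, Rational(-1654437, 2420)) = Rational(-1654437, 1210) ≈ -1367.3)
Mul(Add(-12413, -13221), Add(Function('q')(118), I)) = Mul(Add(-12413, -13221), Add(112, Rational(-1654437, 1210))) = Mul(-25634, Rational(-1518917, 1210)) = Rational(19467959189, 605)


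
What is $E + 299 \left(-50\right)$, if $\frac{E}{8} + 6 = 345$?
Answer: $-12238$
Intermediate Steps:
$E = 2712$ ($E = -48 + 8 \cdot 345 = -48 + 2760 = 2712$)
$E + 299 \left(-50\right) = 2712 + 299 \left(-50\right) = 2712 - 14950 = -12238$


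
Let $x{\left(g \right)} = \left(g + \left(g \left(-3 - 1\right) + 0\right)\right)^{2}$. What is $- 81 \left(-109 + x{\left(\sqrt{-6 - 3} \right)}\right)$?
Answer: $15390$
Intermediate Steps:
$x{\left(g \right)} = 9 g^{2}$ ($x{\left(g \right)} = \left(g + \left(g \left(-4\right) + 0\right)\right)^{2} = \left(g + \left(- 4 g + 0\right)\right)^{2} = \left(g - 4 g\right)^{2} = \left(- 3 g\right)^{2} = 9 g^{2}$)
$- 81 \left(-109 + x{\left(\sqrt{-6 - 3} \right)}\right) = - 81 \left(-109 + 9 \left(\sqrt{-6 - 3}\right)^{2}\right) = - 81 \left(-109 + 9 \left(\sqrt{-9}\right)^{2}\right) = - 81 \left(-109 + 9 \left(3 i\right)^{2}\right) = - 81 \left(-109 + 9 \left(-9\right)\right) = - 81 \left(-109 - 81\right) = \left(-81\right) \left(-190\right) = 15390$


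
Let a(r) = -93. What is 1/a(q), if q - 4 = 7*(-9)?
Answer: -1/93 ≈ -0.010753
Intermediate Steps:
q = -59 (q = 4 + 7*(-9) = 4 - 63 = -59)
1/a(q) = 1/(-93) = -1/93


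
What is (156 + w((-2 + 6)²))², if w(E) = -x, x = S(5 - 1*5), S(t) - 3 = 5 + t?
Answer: 21904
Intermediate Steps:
S(t) = 8 + t (S(t) = 3 + (5 + t) = 8 + t)
x = 8 (x = 8 + (5 - 1*5) = 8 + (5 - 5) = 8 + 0 = 8)
w(E) = -8 (w(E) = -1*8 = -8)
(156 + w((-2 + 6)²))² = (156 - 8)² = 148² = 21904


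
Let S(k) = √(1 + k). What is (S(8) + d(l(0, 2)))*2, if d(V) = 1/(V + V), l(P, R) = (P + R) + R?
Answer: 25/4 ≈ 6.2500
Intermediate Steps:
l(P, R) = P + 2*R
d(V) = 1/(2*V)
(S(8) + d(l(0, 2)))*2 = (√(1 + 8) + 1/(2*(0 + 2*2)))*2 = (√9 + 1/(2*(0 + 4)))*2 = (3 + (½)/4)*2 = (3 + (½)*(¼))*2 = (3 + ⅛)*2 = (25/8)*2 = 25/4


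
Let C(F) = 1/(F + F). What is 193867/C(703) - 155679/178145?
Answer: 48558229865611/178145 ≈ 2.7258e+8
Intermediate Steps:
C(F) = 1/(2*F)
193867/C(703) - 155679/178145 = 193867/(((1/2)/703)) - 155679/178145 = 193867/(((1/2)*(1/703))) - 155679*1/178145 = 193867/(1/1406) - 155679/178145 = 193867*1406 - 155679/178145 = 272577002 - 155679/178145 = 48558229865611/178145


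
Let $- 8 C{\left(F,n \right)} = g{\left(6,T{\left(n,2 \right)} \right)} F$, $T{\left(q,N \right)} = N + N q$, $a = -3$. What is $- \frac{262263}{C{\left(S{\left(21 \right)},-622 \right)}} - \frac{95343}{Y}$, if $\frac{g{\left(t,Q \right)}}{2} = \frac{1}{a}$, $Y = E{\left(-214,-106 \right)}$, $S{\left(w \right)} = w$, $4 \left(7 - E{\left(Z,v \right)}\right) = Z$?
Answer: $- \frac{128270094}{847} \approx -1.5144 \cdot 10^{5}$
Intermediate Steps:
$E{\left(Z,v \right)} = 7 - \frac{Z}{4}$
$Y = \frac{121}{2}$ ($Y = 7 - - \frac{107}{2} = 7 + \frac{107}{2} = \frac{121}{2} \approx 60.5$)
$g{\left(t,Q \right)} = - \frac{2}{3}$ ($g{\left(t,Q \right)} = \frac{2}{-3} = 2 \left(- \frac{1}{3}\right) = - \frac{2}{3}$)
$C{\left(F,n \right)} = \frac{F}{12}$ ($C{\left(F,n \right)} = - \frac{\left(- \frac{2}{3}\right) F}{8} = \frac{F}{12}$)
$- \frac{262263}{C{\left(S{\left(21 \right)},-622 \right)}} - \frac{95343}{Y} = - \frac{262263}{\frac{1}{12} \cdot 21} - \frac{95343}{\frac{121}{2}} = - \frac{262263}{\frac{7}{4}} - \frac{190686}{121} = \left(-262263\right) \frac{4}{7} - \frac{190686}{121} = - \frac{1049052}{7} - \frac{190686}{121} = - \frac{128270094}{847}$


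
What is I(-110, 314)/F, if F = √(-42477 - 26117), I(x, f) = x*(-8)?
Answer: -440*I*√68594/34297 ≈ -3.36*I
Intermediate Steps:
I(x, f) = -8*x
F = I*√68594 (F = √(-68594) = I*√68594 ≈ 261.9*I)
I(-110, 314)/F = (-8*(-110))/((I*√68594)) = 880*(-I*√68594/68594) = -440*I*√68594/34297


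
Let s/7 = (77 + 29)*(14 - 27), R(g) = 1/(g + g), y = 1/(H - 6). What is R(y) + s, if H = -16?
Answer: -9657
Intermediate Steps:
y = -1/22 (y = 1/(-16 - 6) = 1/(-22) = -1/22 ≈ -0.045455)
R(g) = 1/(2*g)
s = -9646 (s = 7*((77 + 29)*(14 - 27)) = 7*(106*(-13)) = 7*(-1378) = -9646)
R(y) + s = 1/(2*(-1/22)) - 9646 = (½)*(-22) - 9646 = -11 - 9646 = -9657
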